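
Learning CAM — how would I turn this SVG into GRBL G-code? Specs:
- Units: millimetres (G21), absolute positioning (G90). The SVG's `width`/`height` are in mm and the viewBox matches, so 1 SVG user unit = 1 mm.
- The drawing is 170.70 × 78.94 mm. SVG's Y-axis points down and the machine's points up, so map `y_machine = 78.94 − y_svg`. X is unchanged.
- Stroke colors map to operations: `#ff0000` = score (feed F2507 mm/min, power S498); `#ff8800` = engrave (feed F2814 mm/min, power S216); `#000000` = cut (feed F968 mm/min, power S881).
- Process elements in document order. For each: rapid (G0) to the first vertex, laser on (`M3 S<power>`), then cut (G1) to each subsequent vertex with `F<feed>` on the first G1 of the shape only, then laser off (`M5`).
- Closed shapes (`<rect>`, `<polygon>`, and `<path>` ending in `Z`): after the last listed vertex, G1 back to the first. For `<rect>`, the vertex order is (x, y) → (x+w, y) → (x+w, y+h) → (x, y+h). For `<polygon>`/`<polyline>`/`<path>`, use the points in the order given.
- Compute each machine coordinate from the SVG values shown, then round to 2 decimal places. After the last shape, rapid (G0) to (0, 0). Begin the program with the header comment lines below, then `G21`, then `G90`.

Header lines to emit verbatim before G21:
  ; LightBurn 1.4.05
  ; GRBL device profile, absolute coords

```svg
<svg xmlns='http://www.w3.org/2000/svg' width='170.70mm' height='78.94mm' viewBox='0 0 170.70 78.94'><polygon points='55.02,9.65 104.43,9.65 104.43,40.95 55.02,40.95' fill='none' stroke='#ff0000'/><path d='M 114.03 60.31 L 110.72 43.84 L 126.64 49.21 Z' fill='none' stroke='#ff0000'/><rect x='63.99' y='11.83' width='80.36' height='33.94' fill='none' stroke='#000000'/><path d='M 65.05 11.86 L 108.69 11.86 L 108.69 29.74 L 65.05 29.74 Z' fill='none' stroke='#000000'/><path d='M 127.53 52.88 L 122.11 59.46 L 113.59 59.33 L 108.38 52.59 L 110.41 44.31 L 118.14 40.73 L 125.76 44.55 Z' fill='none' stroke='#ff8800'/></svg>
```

viewBox `0 0 170.70 78.94` with mm width/height → 1 unit = 1 mm. Flip: y_m = 78.94 − y_svg.

**Shape 1** — `<polygon>` rectangle, stroke `#ff0000` → score (S498, F2507). Machine vertices: (55.02,69.29) → (104.43,69.29) → (104.43,37.99) → (55.02,37.99) → (55.02,69.29). Closed: final G1 returns to the first vertex.

**Shape 2** — `<path>` regular polygon, stroke `#ff0000` → score (S498, F2507). Machine vertices: (114.03,18.63) → (110.72,35.10) → (126.64,29.73) → (114.03,18.63). Closed: final G1 returns to the first vertex.

**Shape 3** — `<rect>` rectangle, stroke `#000000` → cut (S881, F968). Machine vertices: (63.99,67.11) → (144.35,67.11) → (144.35,33.17) → (63.99,33.17) → (63.99,67.11). Closed: final G1 returns to the first vertex.

**Shape 4** — `<path>` rectangle, stroke `#000000` → cut (S881, F968). Machine vertices: (65.05,67.08) → (108.69,67.08) → (108.69,49.20) → (65.05,49.20) → (65.05,67.08). Closed: final G1 returns to the first vertex.

**Shape 5** — `<path>` regular polygon, stroke `#ff8800` → engrave (S216, F2814). Machine vertices: (127.53,26.06) → (122.11,19.48) → (113.59,19.61) → (108.38,26.35) → (110.41,34.63) → (118.14,38.21) → (125.76,34.39) → (127.53,26.06). Closed: final G1 returns to the first vertex.

; LightBurn 1.4.05
; GRBL device profile, absolute coords
G21
G90
G0 X55.02 Y69.29
M3 S498
G1 X104.43 Y69.29 F2507
G1 X104.43 Y37.99
G1 X55.02 Y37.99
G1 X55.02 Y69.29
M5
G0 X114.03 Y18.63
M3 S498
G1 X110.72 Y35.10 F2507
G1 X126.64 Y29.73
G1 X114.03 Y18.63
M5
G0 X63.99 Y67.11
M3 S881
G1 X144.35 Y67.11 F968
G1 X144.35 Y33.17
G1 X63.99 Y33.17
G1 X63.99 Y67.11
M5
G0 X65.05 Y67.08
M3 S881
G1 X108.69 Y67.08 F968
G1 X108.69 Y49.20
G1 X65.05 Y49.20
G1 X65.05 Y67.08
M5
G0 X127.53 Y26.06
M3 S216
G1 X122.11 Y19.48 F2814
G1 X113.59 Y19.61
G1 X108.38 Y26.35
G1 X110.41 Y34.63
G1 X118.14 Y38.21
G1 X125.76 Y34.39
G1 X127.53 Y26.06
M5
G0 X0.00 Y0.00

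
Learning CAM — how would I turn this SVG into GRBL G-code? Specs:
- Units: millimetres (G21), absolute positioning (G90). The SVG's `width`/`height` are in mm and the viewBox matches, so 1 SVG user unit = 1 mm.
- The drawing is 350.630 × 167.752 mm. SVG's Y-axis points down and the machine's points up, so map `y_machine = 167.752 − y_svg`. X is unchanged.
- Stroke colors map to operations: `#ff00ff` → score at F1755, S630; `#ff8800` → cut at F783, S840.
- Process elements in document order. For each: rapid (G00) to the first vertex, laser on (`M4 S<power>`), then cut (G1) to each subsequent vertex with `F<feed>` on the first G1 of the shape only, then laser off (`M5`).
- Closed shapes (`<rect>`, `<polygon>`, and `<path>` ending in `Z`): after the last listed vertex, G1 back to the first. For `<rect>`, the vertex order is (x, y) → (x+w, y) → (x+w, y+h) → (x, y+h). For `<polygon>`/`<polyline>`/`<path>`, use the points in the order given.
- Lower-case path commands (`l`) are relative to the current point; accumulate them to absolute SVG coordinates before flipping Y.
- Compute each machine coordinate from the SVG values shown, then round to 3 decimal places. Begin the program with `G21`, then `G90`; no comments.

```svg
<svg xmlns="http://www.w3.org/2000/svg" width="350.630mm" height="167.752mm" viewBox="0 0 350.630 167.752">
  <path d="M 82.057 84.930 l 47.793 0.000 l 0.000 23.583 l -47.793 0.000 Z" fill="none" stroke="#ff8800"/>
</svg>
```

1 u = 1 mm; y_m = 167.752 − y.

[1] `<path>` rectangle, #ff8800→cut S840 F783: (82.057,82.822) → (129.850,82.822) → (129.850,59.239) → (82.057,59.239) → (82.057,82.822) (closed)

G21
G90
G00 X82.057 Y82.822
M4 S840
G1 X129.850 Y82.822 F783
G1 X129.850 Y59.239
G1 X82.057 Y59.239
G1 X82.057 Y82.822
M5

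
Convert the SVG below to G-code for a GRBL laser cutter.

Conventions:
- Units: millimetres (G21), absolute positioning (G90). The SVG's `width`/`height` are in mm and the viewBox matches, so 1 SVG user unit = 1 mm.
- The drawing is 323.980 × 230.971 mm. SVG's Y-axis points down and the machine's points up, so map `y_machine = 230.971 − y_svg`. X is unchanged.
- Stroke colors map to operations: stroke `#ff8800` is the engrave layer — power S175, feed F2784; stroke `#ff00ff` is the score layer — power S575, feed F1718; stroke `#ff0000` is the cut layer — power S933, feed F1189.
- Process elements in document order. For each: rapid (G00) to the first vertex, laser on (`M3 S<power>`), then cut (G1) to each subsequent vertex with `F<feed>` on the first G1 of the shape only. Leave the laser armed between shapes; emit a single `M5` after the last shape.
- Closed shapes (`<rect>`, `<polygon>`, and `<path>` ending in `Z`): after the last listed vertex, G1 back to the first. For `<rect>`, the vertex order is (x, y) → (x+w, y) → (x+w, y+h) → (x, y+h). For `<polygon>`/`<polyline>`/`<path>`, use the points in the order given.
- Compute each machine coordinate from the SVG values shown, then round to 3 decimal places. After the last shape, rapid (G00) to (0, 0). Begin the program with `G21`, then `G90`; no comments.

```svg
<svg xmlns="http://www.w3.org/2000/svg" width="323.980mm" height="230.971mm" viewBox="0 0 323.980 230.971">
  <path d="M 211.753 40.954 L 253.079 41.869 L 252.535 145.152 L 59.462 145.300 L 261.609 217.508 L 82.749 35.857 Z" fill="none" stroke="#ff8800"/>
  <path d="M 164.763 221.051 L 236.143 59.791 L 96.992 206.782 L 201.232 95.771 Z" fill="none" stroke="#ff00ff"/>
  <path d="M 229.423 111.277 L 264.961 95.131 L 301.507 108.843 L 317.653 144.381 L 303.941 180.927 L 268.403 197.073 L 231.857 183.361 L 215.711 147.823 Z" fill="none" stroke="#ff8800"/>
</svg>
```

1 u = 1 mm; y_m = 230.971 − y.

[1] `<path>` closed polygon, #ff8800→engrave S175 F2784: (211.753,190.017) → (253.079,189.102) → (252.535,85.819) → (59.462,85.671) → (261.609,13.463) → (82.749,195.114) → (211.753,190.017) (closed)

[2] `<path>` closed polygon, #ff00ff→score S575 F1718: (164.763,9.920) → (236.143,171.180) → (96.992,24.189) → (201.232,135.200) → (164.763,9.920) (closed)

[3] `<path>` regular polygon, #ff8800→engrave S175 F2784: (229.423,119.694) → (264.961,135.840) → (301.507,122.128) → (317.653,86.590) → (303.941,50.044) → (268.403,33.898) → (231.857,47.610) → (215.711,83.148) → (229.423,119.694) (closed)

G21
G90
G00 X211.753 Y190.017
M3 S175
G1 X253.079 Y189.102 F2784
G1 X252.535 Y85.819
G1 X59.462 Y85.671
G1 X261.609 Y13.463
G1 X82.749 Y195.114
G1 X211.753 Y190.017
G00 X164.763 Y9.920
M3 S575
G1 X236.143 Y171.180 F1718
G1 X96.992 Y24.189
G1 X201.232 Y135.200
G1 X164.763 Y9.920
G00 X229.423 Y119.694
M3 S175
G1 X264.961 Y135.840 F2784
G1 X301.507 Y122.128
G1 X317.653 Y86.590
G1 X303.941 Y50.044
G1 X268.403 Y33.898
G1 X231.857 Y47.610
G1 X215.711 Y83.148
G1 X229.423 Y119.694
M5
G00 X0.000 Y0.000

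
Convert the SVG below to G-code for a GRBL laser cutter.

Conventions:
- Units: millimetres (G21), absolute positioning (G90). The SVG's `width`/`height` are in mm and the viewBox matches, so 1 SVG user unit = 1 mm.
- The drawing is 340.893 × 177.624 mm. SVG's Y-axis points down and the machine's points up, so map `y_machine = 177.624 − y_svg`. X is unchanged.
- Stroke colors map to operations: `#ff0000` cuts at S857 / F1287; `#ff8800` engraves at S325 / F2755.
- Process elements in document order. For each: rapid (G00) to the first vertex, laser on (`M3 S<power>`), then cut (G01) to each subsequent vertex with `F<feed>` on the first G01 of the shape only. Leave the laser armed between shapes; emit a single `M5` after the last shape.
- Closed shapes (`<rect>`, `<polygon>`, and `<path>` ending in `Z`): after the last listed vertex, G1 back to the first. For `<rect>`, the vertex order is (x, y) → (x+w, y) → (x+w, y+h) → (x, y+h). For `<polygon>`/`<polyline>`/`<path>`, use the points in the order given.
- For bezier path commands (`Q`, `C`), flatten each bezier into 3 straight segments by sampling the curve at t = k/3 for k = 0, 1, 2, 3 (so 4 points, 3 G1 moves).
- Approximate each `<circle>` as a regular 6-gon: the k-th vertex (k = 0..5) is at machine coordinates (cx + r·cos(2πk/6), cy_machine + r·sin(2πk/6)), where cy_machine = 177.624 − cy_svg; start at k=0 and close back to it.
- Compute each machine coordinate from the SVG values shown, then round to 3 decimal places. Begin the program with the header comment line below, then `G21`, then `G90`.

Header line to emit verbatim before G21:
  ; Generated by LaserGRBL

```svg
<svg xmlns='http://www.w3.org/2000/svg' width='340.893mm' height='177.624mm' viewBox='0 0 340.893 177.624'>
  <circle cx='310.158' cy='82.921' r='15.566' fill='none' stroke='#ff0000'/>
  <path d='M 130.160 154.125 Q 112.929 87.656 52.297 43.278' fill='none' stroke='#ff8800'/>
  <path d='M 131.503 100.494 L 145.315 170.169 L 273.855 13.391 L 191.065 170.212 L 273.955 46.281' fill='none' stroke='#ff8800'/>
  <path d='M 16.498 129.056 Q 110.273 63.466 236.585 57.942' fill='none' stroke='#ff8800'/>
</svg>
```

1 u = 1 mm; y_m = 177.624 − y.

[1] `<circle>` circle, #ff0000→cut S857 F1287: (325.724,94.703) → (317.941,108.184) → (302.375,108.184) → (294.592,94.703) → (302.375,81.222) → (317.941,81.222) → (325.724,94.703) (closed)

[2] `<path>` quadratic bezier, #ff8800→engrave S325 F2755: (130.160,23.499) → (113.850,65.357) → (87.896,102.306) → (52.297,134.346)

[3] `<path>` open polyline, #ff8800→engrave S325 F2755: (131.503,77.130) → (145.315,7.455) → (273.855,164.233) → (191.065,7.412) → (273.955,131.343)

[4] `<path>` quadratic bezier, #ff8800→engrave S325 F2755: (16.498,48.568) → (82.630,85.621) → (155.992,109.325) → (236.585,119.682)

; Generated by LaserGRBL
G21
G90
G00 X325.724 Y94.703
M3 S857
G01 X317.941 Y108.184 F1287
G01 X302.375 Y108.184
G01 X294.592 Y94.703
G01 X302.375 Y81.222
G01 X317.941 Y81.222
G01 X325.724 Y94.703
G00 X130.160 Y23.499
M3 S325
G01 X113.850 Y65.357 F2755
G01 X87.896 Y102.306
G01 X52.297 Y134.346
G00 X131.503 Y77.130
M3 S325
G01 X145.315 Y7.455 F2755
G01 X273.855 Y164.233
G01 X191.065 Y7.412
G01 X273.955 Y131.343
G00 X16.498 Y48.568
M3 S325
G01 X82.630 Y85.621 F2755
G01 X155.992 Y109.325
G01 X236.585 Y119.682
M5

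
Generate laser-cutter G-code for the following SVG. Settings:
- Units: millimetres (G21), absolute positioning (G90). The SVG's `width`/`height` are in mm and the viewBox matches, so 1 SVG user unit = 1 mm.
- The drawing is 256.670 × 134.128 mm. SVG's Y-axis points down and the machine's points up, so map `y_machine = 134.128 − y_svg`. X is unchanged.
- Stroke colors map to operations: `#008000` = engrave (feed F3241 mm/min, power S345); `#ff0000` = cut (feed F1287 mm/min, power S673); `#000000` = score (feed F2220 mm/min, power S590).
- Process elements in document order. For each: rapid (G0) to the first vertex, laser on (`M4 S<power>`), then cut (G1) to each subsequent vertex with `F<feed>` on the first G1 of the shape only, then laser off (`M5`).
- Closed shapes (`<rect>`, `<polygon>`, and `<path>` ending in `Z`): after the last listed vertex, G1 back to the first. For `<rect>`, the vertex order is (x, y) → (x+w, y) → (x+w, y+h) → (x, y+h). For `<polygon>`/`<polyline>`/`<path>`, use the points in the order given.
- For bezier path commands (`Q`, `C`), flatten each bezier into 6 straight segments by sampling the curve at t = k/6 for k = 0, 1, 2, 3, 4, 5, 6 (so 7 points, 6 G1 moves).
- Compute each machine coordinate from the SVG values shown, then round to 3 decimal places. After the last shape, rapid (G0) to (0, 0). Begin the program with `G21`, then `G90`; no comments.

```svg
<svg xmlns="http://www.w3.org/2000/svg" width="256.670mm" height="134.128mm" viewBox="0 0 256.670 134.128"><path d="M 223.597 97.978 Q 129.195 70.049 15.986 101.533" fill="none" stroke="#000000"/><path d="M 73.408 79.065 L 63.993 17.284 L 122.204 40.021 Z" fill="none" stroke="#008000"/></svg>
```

G21
G90
G0 X223.597 Y36.150
M4 S590
G1 X191.607 Y43.809 F2220
G1 X158.573 Y48.168
G1 X124.493 Y49.226
G1 X89.369 Y46.983
G1 X53.200 Y41.439
G1 X15.986 Y32.595
M5
G0 X73.408 Y55.063
M4 S345
G1 X63.993 Y116.844 F3241
G1 X122.204 Y94.107
G1 X73.408 Y55.063
M5
G0 X0.000 Y0.000

Since the viewBox matches the mm dimensions, user units are millimetres directly. The only transform is the Y-flip y_m = 134.128 − y_svg.

Shape 1 is a quadratic bezier drawn with `<path>`. Its stroke #000000 means score at S590, F2220. After flipping Y the toolpath is (223.597,36.150) → (191.607,43.809) → (158.573,48.168) → (124.493,49.226) → (89.369,46.983) → (53.200,41.439) → (15.986,32.595).

Shape 2 is a regular polygon drawn with `<path>`. Its stroke #008000 means engrave at S345, F3241. After flipping Y the toolpath is (73.408,55.063) → (63.993,116.844) → (122.204,94.107) → (73.408,55.063), returning to the start.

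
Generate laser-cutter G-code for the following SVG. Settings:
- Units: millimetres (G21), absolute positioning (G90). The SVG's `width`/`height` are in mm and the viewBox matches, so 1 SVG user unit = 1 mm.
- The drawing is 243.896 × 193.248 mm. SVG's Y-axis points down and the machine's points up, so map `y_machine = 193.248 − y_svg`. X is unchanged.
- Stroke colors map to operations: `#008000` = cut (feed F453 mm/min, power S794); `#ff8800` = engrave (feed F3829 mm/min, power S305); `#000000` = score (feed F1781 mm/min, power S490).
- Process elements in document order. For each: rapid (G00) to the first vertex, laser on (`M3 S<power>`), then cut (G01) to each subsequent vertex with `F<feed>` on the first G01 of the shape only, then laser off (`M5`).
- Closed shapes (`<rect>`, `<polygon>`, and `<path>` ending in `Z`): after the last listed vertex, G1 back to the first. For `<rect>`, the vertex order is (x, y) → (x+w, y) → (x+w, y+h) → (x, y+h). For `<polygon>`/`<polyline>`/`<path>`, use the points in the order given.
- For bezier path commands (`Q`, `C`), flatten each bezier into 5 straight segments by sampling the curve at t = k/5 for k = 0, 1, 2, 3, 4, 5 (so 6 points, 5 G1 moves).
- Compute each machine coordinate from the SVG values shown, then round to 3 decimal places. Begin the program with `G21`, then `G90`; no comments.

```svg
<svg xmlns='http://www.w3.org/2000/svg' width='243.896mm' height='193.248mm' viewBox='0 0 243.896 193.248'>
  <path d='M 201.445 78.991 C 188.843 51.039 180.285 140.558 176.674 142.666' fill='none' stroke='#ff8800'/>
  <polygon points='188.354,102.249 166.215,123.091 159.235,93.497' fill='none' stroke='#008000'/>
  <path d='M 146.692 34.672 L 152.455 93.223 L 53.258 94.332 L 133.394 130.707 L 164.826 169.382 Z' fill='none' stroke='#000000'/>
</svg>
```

Since the viewBox matches the mm dimensions, user units are millimetres directly. The only transform is the Y-flip y_m = 193.248 − y_svg.

Shape 1 is a cubic bezier drawn with `<path>`. Its stroke #ff8800 means engrave at S305, F3829. After flipping Y the toolpath is (201.445,114.257) → (194.376,118.571) → (188.322,104.526) → (183.324,81.956) → (179.427,60.697) → (176.674,50.582).

Shape 2 is a regular polygon drawn with `<polygon>`. Its stroke #008000 means cut at S794, F453. After flipping Y the toolpath is (188.354,90.999) → (166.215,70.157) → (159.235,99.751) → (188.354,90.999), returning to the start.

Shape 3 is a closed polygon drawn with `<path>`. Its stroke #000000 means score at S490, F1781. After flipping Y the toolpath is (146.692,158.576) → (152.455,100.025) → (53.258,98.916) → (133.394,62.541) → (164.826,23.866) → (146.692,158.576), returning to the start.

G21
G90
G00 X201.445 Y114.257
M3 S305
G01 X194.376 Y118.571 F3829
G01 X188.322 Y104.526
G01 X183.324 Y81.956
G01 X179.427 Y60.697
G01 X176.674 Y50.582
M5
G00 X188.354 Y90.999
M3 S794
G01 X166.215 Y70.157 F453
G01 X159.235 Y99.751
G01 X188.354 Y90.999
M5
G00 X146.692 Y158.576
M3 S490
G01 X152.455 Y100.025 F1781
G01 X53.258 Y98.916
G01 X133.394 Y62.541
G01 X164.826 Y23.866
G01 X146.692 Y158.576
M5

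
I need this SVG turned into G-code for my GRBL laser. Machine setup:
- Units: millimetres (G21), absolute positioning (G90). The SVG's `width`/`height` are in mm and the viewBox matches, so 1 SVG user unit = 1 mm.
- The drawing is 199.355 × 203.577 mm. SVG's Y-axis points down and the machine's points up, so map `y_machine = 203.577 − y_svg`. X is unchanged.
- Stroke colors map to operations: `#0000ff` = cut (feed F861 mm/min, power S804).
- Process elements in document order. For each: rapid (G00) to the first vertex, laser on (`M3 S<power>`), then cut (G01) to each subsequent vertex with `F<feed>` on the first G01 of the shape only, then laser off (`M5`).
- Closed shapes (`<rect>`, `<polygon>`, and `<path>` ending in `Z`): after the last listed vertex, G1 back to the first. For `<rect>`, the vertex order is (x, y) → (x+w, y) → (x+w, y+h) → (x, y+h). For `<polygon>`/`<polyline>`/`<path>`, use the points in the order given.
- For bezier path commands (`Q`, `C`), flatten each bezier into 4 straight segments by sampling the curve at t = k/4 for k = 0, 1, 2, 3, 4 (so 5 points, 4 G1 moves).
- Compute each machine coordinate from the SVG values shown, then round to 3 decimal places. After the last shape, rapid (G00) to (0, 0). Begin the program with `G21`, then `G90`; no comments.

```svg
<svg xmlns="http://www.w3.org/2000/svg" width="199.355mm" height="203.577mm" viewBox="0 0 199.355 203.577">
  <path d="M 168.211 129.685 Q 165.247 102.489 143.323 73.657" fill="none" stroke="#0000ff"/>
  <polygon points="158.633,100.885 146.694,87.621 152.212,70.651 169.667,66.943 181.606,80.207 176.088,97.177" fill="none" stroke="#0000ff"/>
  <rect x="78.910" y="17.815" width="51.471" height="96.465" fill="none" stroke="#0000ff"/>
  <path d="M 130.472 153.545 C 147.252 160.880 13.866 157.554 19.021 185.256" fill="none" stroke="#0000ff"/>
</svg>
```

viewBox `0 0 199.355 203.577` with mm width/height → 1 unit = 1 mm. Flip: y_m = 203.577 − y_svg.

**Shape 1** — `<path>` quadratic bezier, stroke `#0000ff` → cut (S804, F861). Control points (SVG): P0=(168.211,129.685), P1=(165.247,102.489), P2=(143.323,73.657); sampled at t=k/4. Machine vertices: (168.211,73.892) → (165.544,87.592) → (160.507,101.497) → (153.100,115.606) → (143.323,129.920). Open path.

**Shape 2** — `<polygon>` regular polygon, stroke `#0000ff` → cut (S804, F861). Machine vertices: (158.633,102.692) → (146.694,115.956) → (152.212,132.926) → (169.667,136.634) → (181.606,123.370) → (176.088,106.400) → (158.633,102.692). Closed: final G1 returns to the first vertex.

**Shape 3** — `<rect>` rectangle, stroke `#0000ff` → cut (S804, F861). Machine vertices: (78.910,185.762) → (130.381,185.762) → (130.381,89.297) → (78.910,89.297) → (78.910,185.762). Closed: final G1 returns to the first vertex.

**Shape 4** — `<path>` cubic bezier, stroke `#0000ff` → cut (S804, F861). Control points (SVG): P0=(130.472,153.545), P1=(147.252,160.880), P2=(13.866,157.554), P3=(19.021,185.256); sampled at t=k/4. Machine vertices: (130.472,50.032) → (119.412,45.878) → (79.106,41.814) → (36.620,33.931) → (19.021,18.321). Open path.

G21
G90
G00 X168.211 Y73.892
M3 S804
G01 X165.544 Y87.592 F861
G01 X160.507 Y101.497
G01 X153.100 Y115.606
G01 X143.323 Y129.920
M5
G00 X158.633 Y102.692
M3 S804
G01 X146.694 Y115.956 F861
G01 X152.212 Y132.926
G01 X169.667 Y136.634
G01 X181.606 Y123.370
G01 X176.088 Y106.400
G01 X158.633 Y102.692
M5
G00 X78.910 Y185.762
M3 S804
G01 X130.381 Y185.762 F861
G01 X130.381 Y89.297
G01 X78.910 Y89.297
G01 X78.910 Y185.762
M5
G00 X130.472 Y50.032
M3 S804
G01 X119.412 Y45.878 F861
G01 X79.106 Y41.814
G01 X36.620 Y33.931
G01 X19.021 Y18.321
M5
G00 X0.000 Y0.000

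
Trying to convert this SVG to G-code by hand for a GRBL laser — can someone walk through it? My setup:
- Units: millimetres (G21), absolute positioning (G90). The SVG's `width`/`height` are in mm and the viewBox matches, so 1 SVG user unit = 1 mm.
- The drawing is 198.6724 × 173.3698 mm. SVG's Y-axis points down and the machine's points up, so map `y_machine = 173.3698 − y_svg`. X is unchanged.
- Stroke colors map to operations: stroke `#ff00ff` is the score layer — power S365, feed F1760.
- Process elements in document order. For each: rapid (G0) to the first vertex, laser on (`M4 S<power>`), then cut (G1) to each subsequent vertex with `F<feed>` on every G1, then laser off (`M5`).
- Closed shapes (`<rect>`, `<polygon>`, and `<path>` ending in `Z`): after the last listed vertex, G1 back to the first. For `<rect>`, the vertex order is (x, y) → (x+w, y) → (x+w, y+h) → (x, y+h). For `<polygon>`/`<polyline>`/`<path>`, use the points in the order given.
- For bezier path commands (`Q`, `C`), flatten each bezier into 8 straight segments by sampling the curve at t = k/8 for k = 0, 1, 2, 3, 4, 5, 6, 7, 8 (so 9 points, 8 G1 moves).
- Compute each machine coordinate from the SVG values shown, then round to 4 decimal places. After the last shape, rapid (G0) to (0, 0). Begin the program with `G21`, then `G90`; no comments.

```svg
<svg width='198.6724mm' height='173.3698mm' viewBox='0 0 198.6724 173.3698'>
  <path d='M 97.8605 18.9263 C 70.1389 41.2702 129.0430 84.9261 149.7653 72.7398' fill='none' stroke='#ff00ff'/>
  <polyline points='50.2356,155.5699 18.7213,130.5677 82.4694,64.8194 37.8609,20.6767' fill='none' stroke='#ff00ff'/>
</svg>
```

G21
G90
G0 X97.8605 Y154.4435
M4 S365
G1 X91.2817 Y145.2162 F1760
G1 X91.3615 Y134.8951 F1760
G1 X96.6373 Y124.3843 F1760
G1 X105.6464 Y114.5879 F1760
G1 X116.9264 Y106.4102 F1760
G1 X129.0146 Y100.7552 F1760
G1 X140.4484 Y98.5270 F1760
G1 X149.7653 Y100.6300 F1760
M5
G0 X50.2356 Y17.7999
M4 S365
G1 X18.7213 Y42.8021 F1760
G1 X82.4694 Y108.5504 F1760
G1 X37.8609 Y152.6931 F1760
M5
G0 X0.0000 Y0.0000

1 u = 1 mm; y_m = 173.3698 − y.

[1] `<path>` cubic bezier, #ff00ff→score S365 F1760: (97.8605,154.4435) → (91.2817,145.2162) → (91.3615,134.8951) → (96.6373,124.3843) → (105.6464,114.5879) → (116.9264,106.4102) → (129.0146,100.7552) → (140.4484,98.5270) → (149.7653,100.6300)

[2] `<polyline>` open polyline, #ff00ff→score S365 F1760: (50.2356,17.7999) → (18.7213,42.8021) → (82.4694,108.5504) → (37.8609,152.6931)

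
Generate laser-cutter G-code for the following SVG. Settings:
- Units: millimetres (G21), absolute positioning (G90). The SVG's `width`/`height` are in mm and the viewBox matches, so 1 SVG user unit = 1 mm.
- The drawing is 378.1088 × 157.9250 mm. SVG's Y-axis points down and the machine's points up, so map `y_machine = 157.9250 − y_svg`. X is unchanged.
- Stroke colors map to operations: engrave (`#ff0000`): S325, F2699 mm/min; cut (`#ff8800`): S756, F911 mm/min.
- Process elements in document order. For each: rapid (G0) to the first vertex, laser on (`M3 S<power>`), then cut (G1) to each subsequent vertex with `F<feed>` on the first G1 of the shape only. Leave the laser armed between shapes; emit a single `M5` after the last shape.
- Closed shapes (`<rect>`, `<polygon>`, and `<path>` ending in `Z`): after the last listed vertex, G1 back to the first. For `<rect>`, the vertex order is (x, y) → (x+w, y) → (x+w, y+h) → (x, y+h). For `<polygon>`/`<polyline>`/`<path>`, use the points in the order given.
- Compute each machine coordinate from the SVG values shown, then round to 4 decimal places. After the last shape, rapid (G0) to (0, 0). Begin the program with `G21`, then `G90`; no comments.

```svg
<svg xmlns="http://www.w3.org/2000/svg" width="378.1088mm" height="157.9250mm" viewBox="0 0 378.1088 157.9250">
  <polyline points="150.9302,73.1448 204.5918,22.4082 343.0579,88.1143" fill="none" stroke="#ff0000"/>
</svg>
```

G21
G90
G0 X150.9302 Y84.7802
M3 S325
G1 X204.5918 Y135.5168 F2699
G1 X343.0579 Y69.8107
M5
G0 X0.0000 Y0.0000

Since the viewBox matches the mm dimensions, user units are millimetres directly. The only transform is the Y-flip y_m = 157.9250 − y_svg.

Shape 1 is a open polyline drawn with `<polyline>`. Its stroke #ff0000 means engrave at S325, F2699. After flipping Y the toolpath is (150.9302,84.7802) → (204.5918,135.5168) → (343.0579,69.8107).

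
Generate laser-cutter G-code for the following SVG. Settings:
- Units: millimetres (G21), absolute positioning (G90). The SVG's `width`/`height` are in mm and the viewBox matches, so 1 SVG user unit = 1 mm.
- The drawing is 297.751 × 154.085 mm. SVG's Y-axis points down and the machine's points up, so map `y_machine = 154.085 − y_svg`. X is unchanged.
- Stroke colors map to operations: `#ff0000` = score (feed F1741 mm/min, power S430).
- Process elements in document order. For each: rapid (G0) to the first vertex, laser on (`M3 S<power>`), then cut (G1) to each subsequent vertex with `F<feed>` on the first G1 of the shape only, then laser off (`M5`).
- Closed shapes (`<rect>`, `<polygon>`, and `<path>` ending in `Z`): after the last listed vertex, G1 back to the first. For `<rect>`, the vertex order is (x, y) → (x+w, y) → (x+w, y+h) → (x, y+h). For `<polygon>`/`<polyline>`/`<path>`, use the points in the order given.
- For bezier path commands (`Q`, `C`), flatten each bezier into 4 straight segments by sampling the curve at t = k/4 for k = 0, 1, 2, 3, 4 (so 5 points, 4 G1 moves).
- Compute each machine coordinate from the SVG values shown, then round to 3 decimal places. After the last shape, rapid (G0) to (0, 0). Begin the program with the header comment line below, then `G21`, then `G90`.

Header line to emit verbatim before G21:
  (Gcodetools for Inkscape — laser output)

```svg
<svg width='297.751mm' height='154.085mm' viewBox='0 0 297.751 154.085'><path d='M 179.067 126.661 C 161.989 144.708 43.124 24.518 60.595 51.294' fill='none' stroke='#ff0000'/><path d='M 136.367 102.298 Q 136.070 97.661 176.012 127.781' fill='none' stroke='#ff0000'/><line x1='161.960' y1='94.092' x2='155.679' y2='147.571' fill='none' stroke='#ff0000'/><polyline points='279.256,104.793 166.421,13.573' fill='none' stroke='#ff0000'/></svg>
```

Since the viewBox matches the mm dimensions, user units are millimetres directly. The only transform is the Y-flip y_m = 154.085 − y_svg.

Shape 1 is a cubic bezier drawn with `<path>`. Its stroke #ff0000 means score at S430, F1741. After flipping Y the toolpath is (179.067,27.424) → (150.894,35.352) → (106.875,68.381) → (69.334,99.773) → (60.595,102.791).

Shape 2 is a quadratic bezier drawn with `<path>`. Its stroke #ff0000 means score at S430, F1741. After flipping Y the toolpath is (136.367,51.787) → (138.733,51.933) → (146.130,47.735) → (158.556,39.192) → (176.012,26.304).

Shape 3 is a line segment drawn with `<line>`. Its stroke #ff0000 means score at S430, F1741. After flipping Y the toolpath is (161.960,59.993) → (155.679,6.514).

Shape 4 is a line segment drawn with `<polyline>`. Its stroke #ff0000 means score at S430, F1741. After flipping Y the toolpath is (279.256,49.292) → (166.421,140.512).

(Gcodetools for Inkscape — laser output)
G21
G90
G0 X179.067 Y27.424
M3 S430
G1 X150.894 Y35.352 F1741
G1 X106.875 Y68.381
G1 X69.334 Y99.773
G1 X60.595 Y102.791
M5
G0 X136.367 Y51.787
M3 S430
G1 X138.733 Y51.933 F1741
G1 X146.130 Y47.735
G1 X158.556 Y39.192
G1 X176.012 Y26.304
M5
G0 X161.960 Y59.993
M3 S430
G1 X155.679 Y6.514 F1741
M5
G0 X279.256 Y49.292
M3 S430
G1 X166.421 Y140.512 F1741
M5
G0 X0.000 Y0.000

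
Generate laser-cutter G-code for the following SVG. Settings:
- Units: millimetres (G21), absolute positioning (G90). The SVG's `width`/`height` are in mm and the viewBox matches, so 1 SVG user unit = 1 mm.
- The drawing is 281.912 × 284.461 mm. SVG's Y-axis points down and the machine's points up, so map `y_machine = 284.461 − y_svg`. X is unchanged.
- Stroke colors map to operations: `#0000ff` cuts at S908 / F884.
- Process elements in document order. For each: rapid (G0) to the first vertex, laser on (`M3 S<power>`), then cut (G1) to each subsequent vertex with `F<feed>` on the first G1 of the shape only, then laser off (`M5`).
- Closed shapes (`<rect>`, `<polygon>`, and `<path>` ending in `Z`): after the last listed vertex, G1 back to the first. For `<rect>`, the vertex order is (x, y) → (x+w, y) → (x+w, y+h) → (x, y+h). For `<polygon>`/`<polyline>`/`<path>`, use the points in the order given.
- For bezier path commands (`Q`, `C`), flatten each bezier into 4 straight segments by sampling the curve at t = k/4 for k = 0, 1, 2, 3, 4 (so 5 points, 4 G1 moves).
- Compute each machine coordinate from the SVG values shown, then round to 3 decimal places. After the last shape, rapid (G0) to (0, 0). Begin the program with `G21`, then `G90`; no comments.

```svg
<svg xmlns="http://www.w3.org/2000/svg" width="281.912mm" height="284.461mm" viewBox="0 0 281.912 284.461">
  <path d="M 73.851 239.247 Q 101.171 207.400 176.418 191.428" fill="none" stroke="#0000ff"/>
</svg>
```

G21
G90
G0 X73.851 Y45.214
M3 S908
G1 X90.506 Y60.145 F884
G1 X113.153 Y73.092
G1 X141.790 Y84.055
G1 X176.418 Y93.033
M5
G0 X0.000 Y0.000

viewBox `0 0 281.912 284.461` with mm width/height → 1 unit = 1 mm. Flip: y_m = 284.461 − y_svg.

**Shape 1** — `<path>` quadratic bezier, stroke `#0000ff` → cut (S908, F884). Control points (SVG): P0=(73.851,239.247), P1=(101.171,207.400), P2=(176.418,191.428); sampled at t=k/4. Machine vertices: (73.851,45.214) → (90.506,60.145) → (113.153,73.092) → (141.790,84.055) → (176.418,93.033). Open path.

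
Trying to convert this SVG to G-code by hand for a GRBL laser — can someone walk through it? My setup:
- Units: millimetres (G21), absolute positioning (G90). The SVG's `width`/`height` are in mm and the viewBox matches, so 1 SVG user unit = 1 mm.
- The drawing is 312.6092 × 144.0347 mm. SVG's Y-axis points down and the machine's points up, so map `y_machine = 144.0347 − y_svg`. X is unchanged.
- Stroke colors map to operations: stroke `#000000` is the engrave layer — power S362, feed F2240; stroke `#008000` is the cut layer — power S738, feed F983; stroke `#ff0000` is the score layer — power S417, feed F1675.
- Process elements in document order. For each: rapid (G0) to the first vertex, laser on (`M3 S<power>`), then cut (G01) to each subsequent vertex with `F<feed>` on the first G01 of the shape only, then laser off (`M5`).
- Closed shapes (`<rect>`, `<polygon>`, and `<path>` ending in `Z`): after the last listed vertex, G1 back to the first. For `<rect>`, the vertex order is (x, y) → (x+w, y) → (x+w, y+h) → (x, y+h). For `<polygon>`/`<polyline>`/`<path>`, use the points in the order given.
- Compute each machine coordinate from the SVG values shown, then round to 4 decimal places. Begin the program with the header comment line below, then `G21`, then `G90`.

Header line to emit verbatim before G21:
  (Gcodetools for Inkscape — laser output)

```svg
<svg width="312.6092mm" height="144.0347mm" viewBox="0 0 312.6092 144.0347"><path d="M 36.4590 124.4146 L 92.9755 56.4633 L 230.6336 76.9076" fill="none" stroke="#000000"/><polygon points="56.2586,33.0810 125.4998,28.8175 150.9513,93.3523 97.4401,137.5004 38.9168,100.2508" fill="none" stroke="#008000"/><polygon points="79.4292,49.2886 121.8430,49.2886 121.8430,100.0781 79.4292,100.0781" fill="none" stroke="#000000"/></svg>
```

Since the viewBox matches the mm dimensions, user units are millimetres directly. The only transform is the Y-flip y_m = 144.0347 − y_svg.

Shape 1 is a open polyline drawn with `<path>`. Its stroke #000000 means engrave at S362, F2240. After flipping Y the toolpath is (36.4590,19.6201) → (92.9755,87.5714) → (230.6336,67.1271).

Shape 2 is a regular polygon drawn with `<polygon>`. Its stroke #008000 means cut at S738, F983. After flipping Y the toolpath is (56.2586,110.9537) → (125.4998,115.2172) → (150.9513,50.6824) → (97.4401,6.5343) → (38.9168,43.7839) → (56.2586,110.9537), returning to the start.

Shape 3 is a rectangle drawn with `<polygon>`. Its stroke #000000 means engrave at S362, F2240. After flipping Y the toolpath is (79.4292,94.7461) → (121.8430,94.7461) → (121.8430,43.9566) → (79.4292,43.9566) → (79.4292,94.7461), returning to the start.

(Gcodetools for Inkscape — laser output)
G21
G90
G0 X36.4590 Y19.6201
M3 S362
G01 X92.9755 Y87.5714 F2240
G01 X230.6336 Y67.1271
M5
G0 X56.2586 Y110.9537
M3 S738
G01 X125.4998 Y115.2172 F983
G01 X150.9513 Y50.6824
G01 X97.4401 Y6.5343
G01 X38.9168 Y43.7839
G01 X56.2586 Y110.9537
M5
G0 X79.4292 Y94.7461
M3 S362
G01 X121.8430 Y94.7461 F2240
G01 X121.8430 Y43.9566
G01 X79.4292 Y43.9566
G01 X79.4292 Y94.7461
M5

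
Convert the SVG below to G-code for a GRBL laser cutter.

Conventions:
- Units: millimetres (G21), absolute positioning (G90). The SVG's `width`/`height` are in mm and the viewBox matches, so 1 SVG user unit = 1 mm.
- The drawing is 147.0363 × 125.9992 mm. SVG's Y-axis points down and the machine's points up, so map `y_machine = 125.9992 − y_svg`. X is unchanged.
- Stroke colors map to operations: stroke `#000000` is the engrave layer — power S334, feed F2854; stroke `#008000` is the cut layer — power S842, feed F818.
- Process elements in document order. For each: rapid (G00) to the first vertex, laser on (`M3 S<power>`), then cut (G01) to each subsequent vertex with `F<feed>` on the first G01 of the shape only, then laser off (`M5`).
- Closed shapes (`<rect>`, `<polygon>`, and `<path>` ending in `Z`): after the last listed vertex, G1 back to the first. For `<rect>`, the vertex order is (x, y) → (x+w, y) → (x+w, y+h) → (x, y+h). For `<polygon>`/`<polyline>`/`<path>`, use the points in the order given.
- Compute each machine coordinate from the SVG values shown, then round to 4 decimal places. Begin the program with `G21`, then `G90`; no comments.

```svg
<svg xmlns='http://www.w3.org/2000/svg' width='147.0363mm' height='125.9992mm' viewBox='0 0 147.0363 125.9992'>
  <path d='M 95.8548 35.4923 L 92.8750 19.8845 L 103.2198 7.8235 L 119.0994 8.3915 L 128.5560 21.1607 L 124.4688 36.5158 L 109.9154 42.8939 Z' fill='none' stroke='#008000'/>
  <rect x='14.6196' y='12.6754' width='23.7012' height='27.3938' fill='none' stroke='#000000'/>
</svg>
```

G21
G90
G00 X95.8548 Y90.5069
M3 S842
G01 X92.8750 Y106.1147 F818
G01 X103.2198 Y118.1757
G01 X119.0994 Y117.6077
G01 X128.5560 Y104.8385
G01 X124.4688 Y89.4834
G01 X109.9154 Y83.1053
G01 X95.8548 Y90.5069
M5
G00 X14.6196 Y113.3238
M3 S334
G01 X38.3208 Y113.3238 F2854
G01 X38.3208 Y85.9300
G01 X14.6196 Y85.9300
G01 X14.6196 Y113.3238
M5

Since the viewBox matches the mm dimensions, user units are millimetres directly. The only transform is the Y-flip y_m = 125.9992 − y_svg.

Shape 1 is a regular polygon drawn with `<path>`. Its stroke #008000 means cut at S842, F818. After flipping Y the toolpath is (95.8548,90.5069) → (92.8750,106.1147) → (103.2198,118.1757) → (119.0994,117.6077) → (128.5560,104.8385) → (124.4688,89.4834) → (109.9154,83.1053) → (95.8548,90.5069), returning to the start.

Shape 2 is a rectangle drawn with `<rect>`. Its stroke #000000 means engrave at S334, F2854. After flipping Y the toolpath is (14.6196,113.3238) → (38.3208,113.3238) → (38.3208,85.9300) → (14.6196,85.9300) → (14.6196,113.3238), returning to the start.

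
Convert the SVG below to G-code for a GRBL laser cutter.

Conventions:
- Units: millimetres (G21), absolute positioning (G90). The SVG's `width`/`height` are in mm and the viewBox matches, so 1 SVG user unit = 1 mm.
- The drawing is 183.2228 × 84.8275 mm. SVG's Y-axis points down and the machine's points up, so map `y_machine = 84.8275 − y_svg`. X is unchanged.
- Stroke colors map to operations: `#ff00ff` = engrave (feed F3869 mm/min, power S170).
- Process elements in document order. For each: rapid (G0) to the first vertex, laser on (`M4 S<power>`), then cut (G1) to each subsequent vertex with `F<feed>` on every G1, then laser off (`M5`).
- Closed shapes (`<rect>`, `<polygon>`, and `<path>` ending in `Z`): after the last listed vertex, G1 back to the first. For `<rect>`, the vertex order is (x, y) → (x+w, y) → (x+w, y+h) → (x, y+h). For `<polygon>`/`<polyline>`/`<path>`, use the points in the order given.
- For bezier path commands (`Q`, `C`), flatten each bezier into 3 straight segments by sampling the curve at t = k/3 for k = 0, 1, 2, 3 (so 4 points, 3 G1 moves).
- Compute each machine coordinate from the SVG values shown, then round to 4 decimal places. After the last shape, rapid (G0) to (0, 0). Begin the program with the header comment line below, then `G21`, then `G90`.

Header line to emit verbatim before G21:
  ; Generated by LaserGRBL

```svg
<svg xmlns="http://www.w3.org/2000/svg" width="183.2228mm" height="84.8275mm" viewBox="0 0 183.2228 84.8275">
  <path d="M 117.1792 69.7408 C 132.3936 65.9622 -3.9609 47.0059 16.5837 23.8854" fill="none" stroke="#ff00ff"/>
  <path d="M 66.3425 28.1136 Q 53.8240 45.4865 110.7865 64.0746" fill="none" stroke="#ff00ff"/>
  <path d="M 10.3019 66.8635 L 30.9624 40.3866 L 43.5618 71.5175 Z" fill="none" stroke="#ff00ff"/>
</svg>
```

Since the viewBox matches the mm dimensions, user units are millimetres directly. The only transform is the Y-flip y_m = 84.8275 − y_svg.

Shape 1 is a cubic bezier drawn with `<path>`. Its stroke #ff00ff means engrave at S170, F3869. After flipping Y the toolpath is (117.1792,15.0867) → (93.2954,23.5166) → (36.9141,39.6176) → (16.5837,60.9421).

Shape 2 is a quadratic bezier drawn with `<path>`. Its stroke #ff00ff means engrave at S170, F3869. After flipping Y the toolpath is (66.3425,56.7139) → (65.7169,44.9969) → (80.5316,33.0099) → (110.7865,20.7529).

Shape 3 is a regular polygon drawn with `<path>`. Its stroke #ff00ff means engrave at S170, F3869. After flipping Y the toolpath is (10.3019,17.9640) → (30.9624,44.4409) → (43.5618,13.3100) → (10.3019,17.9640), returning to the start.

; Generated by LaserGRBL
G21
G90
G0 X117.1792 Y15.0867
M4 S170
G1 X93.2954 Y23.5166 F3869
G1 X36.9141 Y39.6176 F3869
G1 X16.5837 Y60.9421 F3869
M5
G0 X66.3425 Y56.7139
M4 S170
G1 X65.7169 Y44.9969 F3869
G1 X80.5316 Y33.0099 F3869
G1 X110.7865 Y20.7529 F3869
M5
G0 X10.3019 Y17.9640
M4 S170
G1 X30.9624 Y44.4409 F3869
G1 X43.5618 Y13.3100 F3869
G1 X10.3019 Y17.9640 F3869
M5
G0 X0.0000 Y0.0000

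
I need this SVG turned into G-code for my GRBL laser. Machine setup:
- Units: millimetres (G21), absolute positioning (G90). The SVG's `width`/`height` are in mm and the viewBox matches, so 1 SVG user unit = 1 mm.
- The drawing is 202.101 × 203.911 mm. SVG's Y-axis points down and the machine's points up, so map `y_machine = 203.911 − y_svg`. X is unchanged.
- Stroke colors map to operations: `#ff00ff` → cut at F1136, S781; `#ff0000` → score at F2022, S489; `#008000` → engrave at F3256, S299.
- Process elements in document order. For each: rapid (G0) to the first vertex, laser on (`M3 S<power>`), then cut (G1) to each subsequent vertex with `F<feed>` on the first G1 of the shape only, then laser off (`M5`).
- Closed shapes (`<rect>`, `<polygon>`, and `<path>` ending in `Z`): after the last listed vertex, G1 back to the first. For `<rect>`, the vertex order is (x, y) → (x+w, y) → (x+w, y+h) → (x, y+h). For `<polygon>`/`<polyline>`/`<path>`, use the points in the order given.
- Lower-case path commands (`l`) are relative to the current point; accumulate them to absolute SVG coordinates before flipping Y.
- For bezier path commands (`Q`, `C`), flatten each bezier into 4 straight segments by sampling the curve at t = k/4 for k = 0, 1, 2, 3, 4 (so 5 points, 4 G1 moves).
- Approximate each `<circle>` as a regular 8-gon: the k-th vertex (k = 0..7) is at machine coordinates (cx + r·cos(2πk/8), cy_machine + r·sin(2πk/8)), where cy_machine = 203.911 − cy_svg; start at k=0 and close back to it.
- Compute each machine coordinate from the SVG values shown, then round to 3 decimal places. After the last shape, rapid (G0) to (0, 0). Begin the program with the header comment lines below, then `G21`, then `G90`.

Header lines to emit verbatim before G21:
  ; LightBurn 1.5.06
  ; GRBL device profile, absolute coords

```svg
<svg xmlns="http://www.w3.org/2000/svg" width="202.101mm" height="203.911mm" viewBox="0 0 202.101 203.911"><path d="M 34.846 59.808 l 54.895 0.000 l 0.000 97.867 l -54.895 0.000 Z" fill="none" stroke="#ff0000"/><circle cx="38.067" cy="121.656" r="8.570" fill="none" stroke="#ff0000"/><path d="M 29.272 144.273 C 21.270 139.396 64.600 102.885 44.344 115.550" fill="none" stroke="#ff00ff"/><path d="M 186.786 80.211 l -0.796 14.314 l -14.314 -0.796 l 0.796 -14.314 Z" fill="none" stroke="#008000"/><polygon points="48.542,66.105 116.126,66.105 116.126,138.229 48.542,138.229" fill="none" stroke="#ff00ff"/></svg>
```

Since the viewBox matches the mm dimensions, user units are millimetres directly. The only transform is the Y-flip y_m = 203.911 − y_svg.

Shape 1 is a rectangle drawn with `<path>`. Its stroke #ff0000 means score at S489, F2022. After flipping Y the toolpath is (34.846,144.103) → (89.741,144.103) → (89.741,46.236) → (34.846,46.236) → (34.846,144.103), returning to the start.

Shape 2 is a circle drawn with `<circle>`. Its stroke #ff0000 means score at S489, F2022. After flipping Y the toolpath is (46.637,82.255) → (44.127,88.315) → (38.067,90.825) → (32.007,88.315) → (29.497,82.255) → (32.007,76.195) → (38.067,73.685) → (44.127,76.195) → (46.637,82.255), returning to the start.

Shape 3 is a cubic bezier drawn with `<path>`. Its stroke #ff00ff means cut at S781, F1136. After flipping Y the toolpath is (29.272,59.638) → (31.100,67.964) → (41.403,80.578) → (49.409,89.902) → (44.344,88.361).

Shape 4 is a regular polygon drawn with `<path>`. Its stroke #008000 means engrave at S299, F3256. After flipping Y the toolpath is (186.786,123.700) → (185.990,109.386) → (171.676,110.182) → (172.472,124.496) → (186.786,123.700), returning to the start.

Shape 5 is a rectangle drawn with `<polygon>`. Its stroke #ff00ff means cut at S781, F1136. After flipping Y the toolpath is (48.542,137.806) → (116.126,137.806) → (116.126,65.682) → (48.542,65.682) → (48.542,137.806), returning to the start.

; LightBurn 1.5.06
; GRBL device profile, absolute coords
G21
G90
G0 X34.846 Y144.103
M3 S489
G1 X89.741 Y144.103 F2022
G1 X89.741 Y46.236
G1 X34.846 Y46.236
G1 X34.846 Y144.103
M5
G0 X46.637 Y82.255
M3 S489
G1 X44.127 Y88.315 F2022
G1 X38.067 Y90.825
G1 X32.007 Y88.315
G1 X29.497 Y82.255
G1 X32.007 Y76.195
G1 X38.067 Y73.685
G1 X44.127 Y76.195
G1 X46.637 Y82.255
M5
G0 X29.272 Y59.638
M3 S781
G1 X31.100 Y67.964 F1136
G1 X41.403 Y80.578
G1 X49.409 Y89.902
G1 X44.344 Y88.361
M5
G0 X186.786 Y123.700
M3 S299
G1 X185.990 Y109.386 F3256
G1 X171.676 Y110.182
G1 X172.472 Y124.496
G1 X186.786 Y123.700
M5
G0 X48.542 Y137.806
M3 S781
G1 X116.126 Y137.806 F1136
G1 X116.126 Y65.682
G1 X48.542 Y65.682
G1 X48.542 Y137.806
M5
G0 X0.000 Y0.000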